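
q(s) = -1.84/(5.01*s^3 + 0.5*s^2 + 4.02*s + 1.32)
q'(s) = -1.84*(-15.03*s^2 - 1.0*s - 4.02)/(5.01*s^3 + 0.5*s^2 + 4.02*s + 1.32)^2 = (27.6552*s^2 + 1.84*s + 7.3968)/(5.01*s^3 + 0.5*s^2 + 4.02*s + 1.32)^2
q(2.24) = -0.03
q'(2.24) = 0.03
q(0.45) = -0.50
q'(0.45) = 1.02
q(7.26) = -0.00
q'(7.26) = 0.00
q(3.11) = -0.01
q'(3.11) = 0.01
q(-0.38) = 4.48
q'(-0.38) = 63.50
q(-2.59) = 0.02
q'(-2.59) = 0.02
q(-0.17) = -2.94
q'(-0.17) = 20.09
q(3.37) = -0.01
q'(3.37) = 0.01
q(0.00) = -1.39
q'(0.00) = 4.25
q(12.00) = -0.00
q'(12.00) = 0.00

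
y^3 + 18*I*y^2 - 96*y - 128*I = (y + 2*I)*(y + 8*I)^2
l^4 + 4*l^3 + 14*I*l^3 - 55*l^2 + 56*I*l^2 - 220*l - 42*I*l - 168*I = (l + 4)*(l + I)*(l + 6*I)*(l + 7*I)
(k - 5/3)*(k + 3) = k^2 + 4*k/3 - 5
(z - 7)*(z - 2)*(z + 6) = z^3 - 3*z^2 - 40*z + 84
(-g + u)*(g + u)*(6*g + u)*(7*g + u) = -42*g^4 - 13*g^3*u + 41*g^2*u^2 + 13*g*u^3 + u^4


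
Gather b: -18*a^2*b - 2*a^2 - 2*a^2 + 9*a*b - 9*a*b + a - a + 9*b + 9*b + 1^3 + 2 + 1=-4*a^2 + b*(18 - 18*a^2) + 4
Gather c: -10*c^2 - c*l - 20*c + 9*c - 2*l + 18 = -10*c^2 + c*(-l - 11) - 2*l + 18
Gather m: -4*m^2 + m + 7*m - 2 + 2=-4*m^2 + 8*m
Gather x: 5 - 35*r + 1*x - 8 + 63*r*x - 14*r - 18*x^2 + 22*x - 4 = -49*r - 18*x^2 + x*(63*r + 23) - 7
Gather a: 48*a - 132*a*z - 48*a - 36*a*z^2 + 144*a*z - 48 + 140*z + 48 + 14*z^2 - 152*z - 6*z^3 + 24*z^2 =a*(-36*z^2 + 12*z) - 6*z^3 + 38*z^2 - 12*z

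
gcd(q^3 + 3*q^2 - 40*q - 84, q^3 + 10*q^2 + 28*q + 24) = q + 2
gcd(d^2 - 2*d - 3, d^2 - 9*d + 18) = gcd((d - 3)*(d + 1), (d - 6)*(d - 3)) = d - 3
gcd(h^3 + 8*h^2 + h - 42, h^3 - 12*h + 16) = h - 2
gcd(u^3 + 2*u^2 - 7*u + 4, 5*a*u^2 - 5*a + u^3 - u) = u - 1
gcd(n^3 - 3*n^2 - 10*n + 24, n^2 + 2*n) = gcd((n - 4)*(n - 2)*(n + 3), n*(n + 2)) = 1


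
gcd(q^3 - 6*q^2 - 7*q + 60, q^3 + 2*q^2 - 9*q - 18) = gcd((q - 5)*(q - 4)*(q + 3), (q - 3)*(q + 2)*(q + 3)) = q + 3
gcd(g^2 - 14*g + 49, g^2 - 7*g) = g - 7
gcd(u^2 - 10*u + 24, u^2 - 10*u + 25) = 1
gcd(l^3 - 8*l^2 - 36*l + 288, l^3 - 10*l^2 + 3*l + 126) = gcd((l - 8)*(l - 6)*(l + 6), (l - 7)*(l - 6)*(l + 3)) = l - 6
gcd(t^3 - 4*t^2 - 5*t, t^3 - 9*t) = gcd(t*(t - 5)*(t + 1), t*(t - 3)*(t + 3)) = t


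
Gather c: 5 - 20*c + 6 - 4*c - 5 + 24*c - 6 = 0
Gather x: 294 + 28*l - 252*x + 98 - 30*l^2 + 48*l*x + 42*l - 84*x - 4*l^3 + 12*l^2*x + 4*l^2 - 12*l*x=-4*l^3 - 26*l^2 + 70*l + x*(12*l^2 + 36*l - 336) + 392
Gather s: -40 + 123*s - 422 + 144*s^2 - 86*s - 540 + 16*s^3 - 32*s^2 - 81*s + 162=16*s^3 + 112*s^2 - 44*s - 840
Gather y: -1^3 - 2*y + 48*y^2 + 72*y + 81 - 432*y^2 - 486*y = -384*y^2 - 416*y + 80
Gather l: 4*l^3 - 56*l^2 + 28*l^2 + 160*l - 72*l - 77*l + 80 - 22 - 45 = 4*l^3 - 28*l^2 + 11*l + 13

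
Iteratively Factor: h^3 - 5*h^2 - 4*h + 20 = (h - 5)*(h^2 - 4) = (h - 5)*(h + 2)*(h - 2)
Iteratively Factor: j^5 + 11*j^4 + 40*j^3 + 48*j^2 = (j + 3)*(j^4 + 8*j^3 + 16*j^2) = j*(j + 3)*(j^3 + 8*j^2 + 16*j) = j^2*(j + 3)*(j^2 + 8*j + 16) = j^2*(j + 3)*(j + 4)*(j + 4)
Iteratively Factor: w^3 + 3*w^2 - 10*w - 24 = (w - 3)*(w^2 + 6*w + 8) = (w - 3)*(w + 2)*(w + 4)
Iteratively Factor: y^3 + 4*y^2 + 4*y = (y)*(y^2 + 4*y + 4) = y*(y + 2)*(y + 2)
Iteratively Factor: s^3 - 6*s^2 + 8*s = (s - 2)*(s^2 - 4*s) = (s - 4)*(s - 2)*(s)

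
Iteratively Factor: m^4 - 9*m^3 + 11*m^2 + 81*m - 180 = (m - 5)*(m^3 - 4*m^2 - 9*m + 36) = (m - 5)*(m + 3)*(m^2 - 7*m + 12) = (m - 5)*(m - 4)*(m + 3)*(m - 3)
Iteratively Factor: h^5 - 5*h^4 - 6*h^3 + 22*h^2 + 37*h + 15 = (h + 1)*(h^4 - 6*h^3 + 22*h + 15) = (h + 1)^2*(h^3 - 7*h^2 + 7*h + 15) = (h - 5)*(h + 1)^2*(h^2 - 2*h - 3) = (h - 5)*(h + 1)^3*(h - 3)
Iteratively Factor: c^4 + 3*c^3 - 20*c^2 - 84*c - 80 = (c - 5)*(c^3 + 8*c^2 + 20*c + 16) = (c - 5)*(c + 2)*(c^2 + 6*c + 8) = (c - 5)*(c + 2)^2*(c + 4)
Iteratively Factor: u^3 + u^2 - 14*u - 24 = (u - 4)*(u^2 + 5*u + 6) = (u - 4)*(u + 3)*(u + 2)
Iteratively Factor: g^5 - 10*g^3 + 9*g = (g - 1)*(g^4 + g^3 - 9*g^2 - 9*g) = (g - 1)*(g + 1)*(g^3 - 9*g) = g*(g - 1)*(g + 1)*(g^2 - 9) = g*(g - 1)*(g + 1)*(g + 3)*(g - 3)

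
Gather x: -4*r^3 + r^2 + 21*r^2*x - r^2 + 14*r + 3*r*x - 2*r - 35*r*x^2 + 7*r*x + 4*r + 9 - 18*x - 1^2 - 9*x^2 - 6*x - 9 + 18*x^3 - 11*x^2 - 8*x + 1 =-4*r^3 + 16*r + 18*x^3 + x^2*(-35*r - 20) + x*(21*r^2 + 10*r - 32)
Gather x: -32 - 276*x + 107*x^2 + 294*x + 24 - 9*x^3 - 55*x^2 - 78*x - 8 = -9*x^3 + 52*x^2 - 60*x - 16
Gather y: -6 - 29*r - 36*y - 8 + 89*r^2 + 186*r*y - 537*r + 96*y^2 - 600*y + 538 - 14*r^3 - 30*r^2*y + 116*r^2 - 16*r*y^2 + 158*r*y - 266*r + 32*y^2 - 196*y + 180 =-14*r^3 + 205*r^2 - 832*r + y^2*(128 - 16*r) + y*(-30*r^2 + 344*r - 832) + 704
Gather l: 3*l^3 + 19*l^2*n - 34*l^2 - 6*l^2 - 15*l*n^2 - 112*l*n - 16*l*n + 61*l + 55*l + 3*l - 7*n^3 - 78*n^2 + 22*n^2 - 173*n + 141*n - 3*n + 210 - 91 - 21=3*l^3 + l^2*(19*n - 40) + l*(-15*n^2 - 128*n + 119) - 7*n^3 - 56*n^2 - 35*n + 98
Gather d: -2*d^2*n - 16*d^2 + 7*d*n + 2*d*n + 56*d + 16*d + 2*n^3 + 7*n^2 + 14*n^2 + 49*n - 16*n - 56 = d^2*(-2*n - 16) + d*(9*n + 72) + 2*n^3 + 21*n^2 + 33*n - 56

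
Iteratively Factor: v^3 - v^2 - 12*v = (v + 3)*(v^2 - 4*v) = (v - 4)*(v + 3)*(v)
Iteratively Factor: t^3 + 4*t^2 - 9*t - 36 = (t + 3)*(t^2 + t - 12) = (t - 3)*(t + 3)*(t + 4)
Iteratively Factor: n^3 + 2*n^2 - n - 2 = (n - 1)*(n^2 + 3*n + 2) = (n - 1)*(n + 2)*(n + 1)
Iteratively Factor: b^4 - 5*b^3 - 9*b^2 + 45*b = (b)*(b^3 - 5*b^2 - 9*b + 45) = b*(b - 5)*(b^2 - 9) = b*(b - 5)*(b - 3)*(b + 3)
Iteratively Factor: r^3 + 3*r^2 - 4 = (r - 1)*(r^2 + 4*r + 4) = (r - 1)*(r + 2)*(r + 2)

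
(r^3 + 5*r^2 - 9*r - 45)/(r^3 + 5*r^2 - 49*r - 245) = (r^2 - 9)/(r^2 - 49)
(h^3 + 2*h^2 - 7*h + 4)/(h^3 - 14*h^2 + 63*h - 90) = (h^3 + 2*h^2 - 7*h + 4)/(h^3 - 14*h^2 + 63*h - 90)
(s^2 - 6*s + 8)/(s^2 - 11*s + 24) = (s^2 - 6*s + 8)/(s^2 - 11*s + 24)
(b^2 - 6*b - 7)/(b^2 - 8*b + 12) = (b^2 - 6*b - 7)/(b^2 - 8*b + 12)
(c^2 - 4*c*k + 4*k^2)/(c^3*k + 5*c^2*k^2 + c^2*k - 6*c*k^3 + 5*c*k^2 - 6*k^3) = (c^2 - 4*c*k + 4*k^2)/(k*(c^3 + 5*c^2*k + c^2 - 6*c*k^2 + 5*c*k - 6*k^2))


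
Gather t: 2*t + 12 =2*t + 12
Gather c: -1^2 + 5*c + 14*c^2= 14*c^2 + 5*c - 1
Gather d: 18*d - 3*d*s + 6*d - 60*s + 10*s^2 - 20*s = d*(24 - 3*s) + 10*s^2 - 80*s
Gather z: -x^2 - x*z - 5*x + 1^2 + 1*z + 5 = -x^2 - 5*x + z*(1 - x) + 6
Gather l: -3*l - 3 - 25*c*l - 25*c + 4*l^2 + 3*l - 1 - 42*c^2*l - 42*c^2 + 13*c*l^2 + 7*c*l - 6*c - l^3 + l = -42*c^2 - 31*c - l^3 + l^2*(13*c + 4) + l*(-42*c^2 - 18*c + 1) - 4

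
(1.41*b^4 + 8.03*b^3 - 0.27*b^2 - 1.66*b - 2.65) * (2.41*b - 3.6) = 3.3981*b^5 + 14.2763*b^4 - 29.5587*b^3 - 3.0286*b^2 - 0.4105*b + 9.54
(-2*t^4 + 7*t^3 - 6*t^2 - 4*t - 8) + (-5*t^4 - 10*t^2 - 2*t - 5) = -7*t^4 + 7*t^3 - 16*t^2 - 6*t - 13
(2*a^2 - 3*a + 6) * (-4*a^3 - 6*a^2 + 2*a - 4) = -8*a^5 - 2*a^3 - 50*a^2 + 24*a - 24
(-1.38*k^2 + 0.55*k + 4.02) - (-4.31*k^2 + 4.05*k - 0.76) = 2.93*k^2 - 3.5*k + 4.78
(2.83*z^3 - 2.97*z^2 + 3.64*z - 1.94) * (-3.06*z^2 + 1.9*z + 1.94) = -8.6598*z^5 + 14.4652*z^4 - 11.2912*z^3 + 7.0906*z^2 + 3.3756*z - 3.7636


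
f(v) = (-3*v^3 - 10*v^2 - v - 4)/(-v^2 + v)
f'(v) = (2*v - 1)*(-3*v^3 - 10*v^2 - v - 4)/(-v^2 + v)^2 + (-9*v^2 - 20*v - 1)/(-v^2 + v) = (3*v^4 - 6*v^3 - 11*v^2 - 8*v + 4)/(v^2*(v^2 - 2*v + 1))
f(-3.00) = 0.83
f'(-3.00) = 2.32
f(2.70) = 30.21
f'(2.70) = -2.68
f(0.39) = -25.59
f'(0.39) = -19.08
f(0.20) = -28.90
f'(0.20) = 74.88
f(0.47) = -28.06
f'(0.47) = -42.97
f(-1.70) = 3.59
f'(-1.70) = 1.91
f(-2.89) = 1.09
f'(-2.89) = 2.29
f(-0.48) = 7.73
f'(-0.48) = 12.14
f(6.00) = 33.93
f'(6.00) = 2.39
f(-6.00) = -6.90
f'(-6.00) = 2.74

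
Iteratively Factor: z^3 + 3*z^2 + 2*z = (z + 2)*(z^2 + z) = z*(z + 2)*(z + 1)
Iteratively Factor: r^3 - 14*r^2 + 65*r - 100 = (r - 5)*(r^2 - 9*r + 20) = (r - 5)^2*(r - 4)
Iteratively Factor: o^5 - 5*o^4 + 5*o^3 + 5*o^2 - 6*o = (o - 3)*(o^4 - 2*o^3 - o^2 + 2*o) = (o - 3)*(o - 2)*(o^3 - o) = (o - 3)*(o - 2)*(o - 1)*(o^2 + o) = o*(o - 3)*(o - 2)*(o - 1)*(o + 1)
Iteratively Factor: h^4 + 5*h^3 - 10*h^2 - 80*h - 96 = (h + 3)*(h^3 + 2*h^2 - 16*h - 32) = (h - 4)*(h + 3)*(h^2 + 6*h + 8) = (h - 4)*(h + 3)*(h + 4)*(h + 2)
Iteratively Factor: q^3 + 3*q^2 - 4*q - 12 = (q + 2)*(q^2 + q - 6) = (q - 2)*(q + 2)*(q + 3)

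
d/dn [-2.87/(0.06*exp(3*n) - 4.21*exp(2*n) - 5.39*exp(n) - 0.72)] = (0.5166*exp(2*n) - 24.1654*exp(n) - 15.4693)*exp(n)/(-0.06*exp(3*n) + 4.21*exp(2*n) + 5.39*exp(n) + 0.72)^2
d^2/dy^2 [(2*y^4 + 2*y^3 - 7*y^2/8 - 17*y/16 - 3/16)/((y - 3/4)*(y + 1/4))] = 4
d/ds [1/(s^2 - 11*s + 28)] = (11 - 2*s)/(s^2 - 11*s + 28)^2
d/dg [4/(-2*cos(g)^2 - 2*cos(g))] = -(2*sin(g)/cos(g)^2 + 4*tan(g))/(cos(g) + 1)^2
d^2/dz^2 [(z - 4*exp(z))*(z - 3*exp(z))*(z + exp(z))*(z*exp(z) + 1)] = z^4*exp(z) - 24*z^3*exp(2*z) + 8*z^3*exp(z) + 45*z^2*exp(3*z) - 72*z^2*exp(2*z) + 6*z^2*exp(z) + 192*z*exp(4*z) + 60*z*exp(3*z) - 16*z*exp(2*z) - 24*z*exp(z) + 6*z + 96*exp(4*z) + 118*exp(3*z) + 20*exp(2*z) - 12*exp(z)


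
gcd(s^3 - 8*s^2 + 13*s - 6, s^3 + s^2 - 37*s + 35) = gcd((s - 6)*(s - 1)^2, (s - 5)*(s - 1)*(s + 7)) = s - 1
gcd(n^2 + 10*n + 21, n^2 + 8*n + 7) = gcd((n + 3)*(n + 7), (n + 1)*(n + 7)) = n + 7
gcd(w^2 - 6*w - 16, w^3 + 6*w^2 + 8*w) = w + 2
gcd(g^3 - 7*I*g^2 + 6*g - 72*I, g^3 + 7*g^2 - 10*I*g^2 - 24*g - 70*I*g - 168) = g^2 - 10*I*g - 24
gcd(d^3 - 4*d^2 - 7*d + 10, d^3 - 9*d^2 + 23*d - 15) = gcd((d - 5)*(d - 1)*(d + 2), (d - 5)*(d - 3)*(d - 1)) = d^2 - 6*d + 5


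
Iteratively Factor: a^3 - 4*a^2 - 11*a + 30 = (a - 5)*(a^2 + a - 6) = (a - 5)*(a + 3)*(a - 2)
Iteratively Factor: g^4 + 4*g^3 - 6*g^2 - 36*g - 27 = (g - 3)*(g^3 + 7*g^2 + 15*g + 9) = (g - 3)*(g + 3)*(g^2 + 4*g + 3) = (g - 3)*(g + 3)^2*(g + 1)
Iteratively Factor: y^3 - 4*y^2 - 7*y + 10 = (y + 2)*(y^2 - 6*y + 5) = (y - 1)*(y + 2)*(y - 5)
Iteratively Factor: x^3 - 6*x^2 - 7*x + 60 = (x + 3)*(x^2 - 9*x + 20) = (x - 4)*(x + 3)*(x - 5)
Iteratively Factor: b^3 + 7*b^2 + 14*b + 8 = (b + 4)*(b^2 + 3*b + 2) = (b + 2)*(b + 4)*(b + 1)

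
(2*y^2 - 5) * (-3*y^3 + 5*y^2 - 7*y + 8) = -6*y^5 + 10*y^4 + y^3 - 9*y^2 + 35*y - 40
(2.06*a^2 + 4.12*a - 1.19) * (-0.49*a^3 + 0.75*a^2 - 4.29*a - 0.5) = -1.0094*a^5 - 0.4738*a^4 - 5.1643*a^3 - 19.5973*a^2 + 3.0451*a + 0.595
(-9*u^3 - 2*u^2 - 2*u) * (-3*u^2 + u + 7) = 27*u^5 - 3*u^4 - 59*u^3 - 16*u^2 - 14*u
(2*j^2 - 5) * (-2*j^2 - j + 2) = -4*j^4 - 2*j^3 + 14*j^2 + 5*j - 10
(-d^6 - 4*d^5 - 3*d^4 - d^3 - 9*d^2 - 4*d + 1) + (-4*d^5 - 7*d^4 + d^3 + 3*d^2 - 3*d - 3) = -d^6 - 8*d^5 - 10*d^4 - 6*d^2 - 7*d - 2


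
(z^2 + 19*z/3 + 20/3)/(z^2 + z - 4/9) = 3*(z + 5)/(3*z - 1)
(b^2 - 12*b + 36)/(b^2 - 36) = (b - 6)/(b + 6)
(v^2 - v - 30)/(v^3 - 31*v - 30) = 1/(v + 1)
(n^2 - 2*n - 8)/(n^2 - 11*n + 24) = (n^2 - 2*n - 8)/(n^2 - 11*n + 24)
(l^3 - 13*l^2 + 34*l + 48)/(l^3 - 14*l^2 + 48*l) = (l + 1)/l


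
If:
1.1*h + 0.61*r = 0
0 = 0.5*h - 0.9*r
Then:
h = 0.00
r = 0.00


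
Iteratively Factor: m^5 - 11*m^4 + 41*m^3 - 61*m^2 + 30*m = (m - 1)*(m^4 - 10*m^3 + 31*m^2 - 30*m) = (m - 2)*(m - 1)*(m^3 - 8*m^2 + 15*m) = (m - 5)*(m - 2)*(m - 1)*(m^2 - 3*m) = (m - 5)*(m - 3)*(m - 2)*(m - 1)*(m)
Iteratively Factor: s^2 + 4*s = (s)*(s + 4)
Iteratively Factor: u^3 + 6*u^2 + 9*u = (u + 3)*(u^2 + 3*u) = u*(u + 3)*(u + 3)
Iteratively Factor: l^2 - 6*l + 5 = (l - 1)*(l - 5)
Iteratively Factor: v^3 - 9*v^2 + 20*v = (v - 4)*(v^2 - 5*v) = v*(v - 4)*(v - 5)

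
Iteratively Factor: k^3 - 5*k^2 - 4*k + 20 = (k - 5)*(k^2 - 4) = (k - 5)*(k - 2)*(k + 2)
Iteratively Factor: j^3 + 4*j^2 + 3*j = (j + 3)*(j^2 + j) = (j + 1)*(j + 3)*(j)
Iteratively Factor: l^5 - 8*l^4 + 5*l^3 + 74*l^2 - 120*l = (l - 5)*(l^4 - 3*l^3 - 10*l^2 + 24*l) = l*(l - 5)*(l^3 - 3*l^2 - 10*l + 24) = l*(l - 5)*(l - 4)*(l^2 + l - 6) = l*(l - 5)*(l - 4)*(l - 2)*(l + 3)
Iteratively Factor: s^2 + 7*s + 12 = (s + 4)*(s + 3)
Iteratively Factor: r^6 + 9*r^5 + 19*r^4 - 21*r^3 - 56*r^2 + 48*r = (r)*(r^5 + 9*r^4 + 19*r^3 - 21*r^2 - 56*r + 48) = r*(r - 1)*(r^4 + 10*r^3 + 29*r^2 + 8*r - 48) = r*(r - 1)^2*(r^3 + 11*r^2 + 40*r + 48) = r*(r - 1)^2*(r + 4)*(r^2 + 7*r + 12) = r*(r - 1)^2*(r + 3)*(r + 4)*(r + 4)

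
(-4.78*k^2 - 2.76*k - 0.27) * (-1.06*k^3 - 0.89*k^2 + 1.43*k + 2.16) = 5.0668*k^5 + 7.1798*k^4 - 4.0928*k^3 - 14.0313*k^2 - 6.3477*k - 0.5832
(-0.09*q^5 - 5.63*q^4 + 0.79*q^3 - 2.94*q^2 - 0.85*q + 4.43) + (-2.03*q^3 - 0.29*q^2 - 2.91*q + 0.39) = -0.09*q^5 - 5.63*q^4 - 1.24*q^3 - 3.23*q^2 - 3.76*q + 4.82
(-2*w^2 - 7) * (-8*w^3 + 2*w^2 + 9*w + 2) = 16*w^5 - 4*w^4 + 38*w^3 - 18*w^2 - 63*w - 14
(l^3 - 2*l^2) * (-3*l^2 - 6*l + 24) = -3*l^5 + 36*l^3 - 48*l^2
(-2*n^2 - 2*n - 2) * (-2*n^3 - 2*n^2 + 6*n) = 4*n^5 + 8*n^4 - 4*n^3 - 8*n^2 - 12*n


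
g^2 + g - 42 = (g - 6)*(g + 7)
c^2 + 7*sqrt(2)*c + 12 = (c + sqrt(2))*(c + 6*sqrt(2))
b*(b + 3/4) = b^2 + 3*b/4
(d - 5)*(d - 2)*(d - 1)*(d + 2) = d^4 - 6*d^3 + d^2 + 24*d - 20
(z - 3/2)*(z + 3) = z^2 + 3*z/2 - 9/2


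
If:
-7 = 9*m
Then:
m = -7/9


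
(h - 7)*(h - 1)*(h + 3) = h^3 - 5*h^2 - 17*h + 21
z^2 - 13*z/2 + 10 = (z - 4)*(z - 5/2)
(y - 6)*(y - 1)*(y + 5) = y^3 - 2*y^2 - 29*y + 30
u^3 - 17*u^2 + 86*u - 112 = (u - 8)*(u - 7)*(u - 2)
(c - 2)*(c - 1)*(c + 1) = c^3 - 2*c^2 - c + 2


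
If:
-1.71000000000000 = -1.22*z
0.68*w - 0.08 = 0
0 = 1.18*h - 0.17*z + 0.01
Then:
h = 0.19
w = 0.12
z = 1.40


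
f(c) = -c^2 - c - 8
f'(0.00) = -1.00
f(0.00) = -8.00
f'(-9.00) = 17.00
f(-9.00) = -80.00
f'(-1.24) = 1.48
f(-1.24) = -8.30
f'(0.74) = -2.48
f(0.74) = -9.29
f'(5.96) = -12.92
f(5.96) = -49.48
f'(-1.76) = 2.52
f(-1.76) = -9.34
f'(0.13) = -1.26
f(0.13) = -8.15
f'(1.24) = -3.48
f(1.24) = -10.78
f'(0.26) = -1.52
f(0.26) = -8.33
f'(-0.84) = 0.68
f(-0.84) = -7.87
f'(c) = -2*c - 1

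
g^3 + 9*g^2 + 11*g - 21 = (g - 1)*(g + 3)*(g + 7)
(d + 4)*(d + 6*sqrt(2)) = d^2 + 4*d + 6*sqrt(2)*d + 24*sqrt(2)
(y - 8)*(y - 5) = y^2 - 13*y + 40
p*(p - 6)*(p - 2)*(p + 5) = p^4 - 3*p^3 - 28*p^2 + 60*p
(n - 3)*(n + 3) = n^2 - 9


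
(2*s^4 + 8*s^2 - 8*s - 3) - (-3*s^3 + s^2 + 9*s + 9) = 2*s^4 + 3*s^3 + 7*s^2 - 17*s - 12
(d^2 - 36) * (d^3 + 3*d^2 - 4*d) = d^5 + 3*d^4 - 40*d^3 - 108*d^2 + 144*d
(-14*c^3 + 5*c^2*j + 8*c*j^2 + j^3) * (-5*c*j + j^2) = 70*c^4*j - 39*c^3*j^2 - 35*c^2*j^3 + 3*c*j^4 + j^5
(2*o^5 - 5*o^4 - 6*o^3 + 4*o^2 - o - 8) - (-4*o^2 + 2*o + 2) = 2*o^5 - 5*o^4 - 6*o^3 + 8*o^2 - 3*o - 10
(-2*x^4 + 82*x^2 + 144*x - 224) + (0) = -2*x^4 + 82*x^2 + 144*x - 224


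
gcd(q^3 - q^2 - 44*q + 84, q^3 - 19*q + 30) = q - 2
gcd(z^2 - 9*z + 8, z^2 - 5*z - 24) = z - 8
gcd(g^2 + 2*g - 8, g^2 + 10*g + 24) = g + 4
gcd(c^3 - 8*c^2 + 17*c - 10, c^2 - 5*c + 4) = c - 1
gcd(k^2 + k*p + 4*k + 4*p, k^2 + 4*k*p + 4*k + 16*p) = k + 4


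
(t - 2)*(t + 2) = t^2 - 4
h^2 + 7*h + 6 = (h + 1)*(h + 6)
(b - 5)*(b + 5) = b^2 - 25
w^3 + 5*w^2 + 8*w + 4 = (w + 1)*(w + 2)^2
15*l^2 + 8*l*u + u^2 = (3*l + u)*(5*l + u)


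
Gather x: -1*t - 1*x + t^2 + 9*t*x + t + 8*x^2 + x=t^2 + 9*t*x + 8*x^2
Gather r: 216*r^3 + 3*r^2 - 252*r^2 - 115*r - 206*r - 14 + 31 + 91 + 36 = 216*r^3 - 249*r^2 - 321*r + 144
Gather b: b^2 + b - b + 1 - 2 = b^2 - 1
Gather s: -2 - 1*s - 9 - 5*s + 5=-6*s - 6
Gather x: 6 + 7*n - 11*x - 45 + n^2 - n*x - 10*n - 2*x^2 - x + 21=n^2 - 3*n - 2*x^2 + x*(-n - 12) - 18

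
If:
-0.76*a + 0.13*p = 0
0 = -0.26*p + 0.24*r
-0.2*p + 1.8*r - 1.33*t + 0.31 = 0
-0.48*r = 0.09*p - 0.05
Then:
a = 0.01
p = 0.08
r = 0.09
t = 0.34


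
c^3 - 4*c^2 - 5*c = c*(c - 5)*(c + 1)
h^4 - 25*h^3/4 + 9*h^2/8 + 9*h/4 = h*(h - 6)*(h - 3/4)*(h + 1/2)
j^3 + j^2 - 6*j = j*(j - 2)*(j + 3)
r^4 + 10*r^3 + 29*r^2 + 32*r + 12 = (r + 1)^2*(r + 2)*(r + 6)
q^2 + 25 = (q - 5*I)*(q + 5*I)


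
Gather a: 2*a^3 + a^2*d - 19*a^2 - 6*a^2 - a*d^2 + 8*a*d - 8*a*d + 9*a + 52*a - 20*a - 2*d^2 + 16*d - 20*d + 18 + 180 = 2*a^3 + a^2*(d - 25) + a*(41 - d^2) - 2*d^2 - 4*d + 198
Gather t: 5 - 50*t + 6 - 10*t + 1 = 12 - 60*t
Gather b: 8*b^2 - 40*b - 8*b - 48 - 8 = 8*b^2 - 48*b - 56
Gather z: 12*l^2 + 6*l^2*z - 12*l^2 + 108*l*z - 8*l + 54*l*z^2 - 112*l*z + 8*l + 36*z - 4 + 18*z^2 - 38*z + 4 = z^2*(54*l + 18) + z*(6*l^2 - 4*l - 2)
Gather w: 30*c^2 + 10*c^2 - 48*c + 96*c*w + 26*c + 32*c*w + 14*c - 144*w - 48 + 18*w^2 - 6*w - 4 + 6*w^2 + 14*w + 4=40*c^2 - 8*c + 24*w^2 + w*(128*c - 136) - 48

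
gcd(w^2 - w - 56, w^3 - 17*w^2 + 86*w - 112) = w - 8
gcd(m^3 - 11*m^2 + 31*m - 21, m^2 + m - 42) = 1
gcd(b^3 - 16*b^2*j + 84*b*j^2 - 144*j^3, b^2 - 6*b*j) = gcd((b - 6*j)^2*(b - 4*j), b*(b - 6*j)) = b - 6*j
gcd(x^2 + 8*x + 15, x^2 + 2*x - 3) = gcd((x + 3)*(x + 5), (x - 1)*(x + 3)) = x + 3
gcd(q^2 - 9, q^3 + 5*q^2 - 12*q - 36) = q - 3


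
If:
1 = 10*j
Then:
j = 1/10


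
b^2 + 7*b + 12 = (b + 3)*(b + 4)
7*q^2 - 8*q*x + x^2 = (-7*q + x)*(-q + x)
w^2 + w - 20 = (w - 4)*(w + 5)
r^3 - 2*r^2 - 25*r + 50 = (r - 5)*(r - 2)*(r + 5)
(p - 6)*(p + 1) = p^2 - 5*p - 6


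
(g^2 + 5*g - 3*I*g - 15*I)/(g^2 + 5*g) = (g - 3*I)/g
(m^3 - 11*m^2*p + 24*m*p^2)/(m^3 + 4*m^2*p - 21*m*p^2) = (m - 8*p)/(m + 7*p)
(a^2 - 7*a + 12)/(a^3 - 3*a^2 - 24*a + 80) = (a - 3)/(a^2 + a - 20)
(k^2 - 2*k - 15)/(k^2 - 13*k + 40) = (k + 3)/(k - 8)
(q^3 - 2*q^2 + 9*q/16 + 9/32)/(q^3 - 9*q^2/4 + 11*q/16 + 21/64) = 2*(2*q - 3)/(4*q - 7)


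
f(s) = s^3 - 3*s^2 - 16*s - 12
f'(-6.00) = 128.00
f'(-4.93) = 86.49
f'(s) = 3*s^2 - 6*s - 16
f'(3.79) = 4.35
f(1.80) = -44.69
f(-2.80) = -12.67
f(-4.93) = -125.86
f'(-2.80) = 24.32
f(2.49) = -55.00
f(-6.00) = -240.00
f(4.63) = -51.14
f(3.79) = -61.29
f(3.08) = -60.52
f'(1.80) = -17.08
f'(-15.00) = 749.00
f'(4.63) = 20.53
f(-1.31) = 1.56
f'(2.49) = -12.34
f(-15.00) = -3822.00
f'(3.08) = -6.02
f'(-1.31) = -2.99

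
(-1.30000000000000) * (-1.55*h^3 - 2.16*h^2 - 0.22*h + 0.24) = 2.015*h^3 + 2.808*h^2 + 0.286*h - 0.312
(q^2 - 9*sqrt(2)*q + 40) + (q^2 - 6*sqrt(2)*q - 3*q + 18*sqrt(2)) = 2*q^2 - 15*sqrt(2)*q - 3*q + 18*sqrt(2) + 40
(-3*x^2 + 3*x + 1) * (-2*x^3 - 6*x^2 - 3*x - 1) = 6*x^5 + 12*x^4 - 11*x^3 - 12*x^2 - 6*x - 1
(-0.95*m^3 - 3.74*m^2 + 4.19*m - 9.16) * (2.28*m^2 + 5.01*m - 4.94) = -2.166*m^5 - 13.2867*m^4 - 4.4912*m^3 + 18.5827*m^2 - 66.5902*m + 45.2504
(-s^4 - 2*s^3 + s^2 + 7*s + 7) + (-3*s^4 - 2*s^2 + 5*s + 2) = -4*s^4 - 2*s^3 - s^2 + 12*s + 9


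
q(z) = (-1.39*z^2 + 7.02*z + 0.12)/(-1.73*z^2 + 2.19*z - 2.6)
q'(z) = (7.02 - 2.78*z)/(-1.73*z^2 + 2.19*z - 2.6) + (3.46*z - 2.19)*(-1.39*z^2 + 7.02*z + 0.12)/(-1.73*z^2 + 2.19*z - 2.6)^2 = (9.1005*z^2 + 7.6432*z - 18.5148)/(2.9929*z^4 - 7.5774*z^3 + 13.7921*z^2 - 11.388*z + 6.76)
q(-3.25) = 1.34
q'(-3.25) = 0.07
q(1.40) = -2.47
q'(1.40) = 1.17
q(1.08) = -2.70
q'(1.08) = 0.07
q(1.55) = -2.28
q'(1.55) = 1.34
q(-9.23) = 1.08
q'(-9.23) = 0.02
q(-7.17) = 1.13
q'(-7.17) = 0.03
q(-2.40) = 1.39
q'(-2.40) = 0.05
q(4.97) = -0.02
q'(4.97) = 0.21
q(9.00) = 0.40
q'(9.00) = 0.05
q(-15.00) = 0.98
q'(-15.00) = 0.01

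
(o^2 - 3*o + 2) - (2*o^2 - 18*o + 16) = -o^2 + 15*o - 14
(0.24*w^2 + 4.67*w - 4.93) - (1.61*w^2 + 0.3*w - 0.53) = -1.37*w^2 + 4.37*w - 4.4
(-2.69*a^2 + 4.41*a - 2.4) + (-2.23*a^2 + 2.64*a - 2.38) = -4.92*a^2 + 7.05*a - 4.78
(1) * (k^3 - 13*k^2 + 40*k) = k^3 - 13*k^2 + 40*k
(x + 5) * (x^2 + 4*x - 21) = x^3 + 9*x^2 - x - 105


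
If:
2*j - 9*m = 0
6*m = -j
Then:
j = 0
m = 0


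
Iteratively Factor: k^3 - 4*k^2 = (k)*(k^2 - 4*k) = k*(k - 4)*(k)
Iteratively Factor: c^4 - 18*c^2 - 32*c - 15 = (c + 1)*(c^3 - c^2 - 17*c - 15) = (c - 5)*(c + 1)*(c^2 + 4*c + 3) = (c - 5)*(c + 1)*(c + 3)*(c + 1)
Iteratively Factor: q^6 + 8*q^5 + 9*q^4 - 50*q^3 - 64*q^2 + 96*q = (q - 1)*(q^5 + 9*q^4 + 18*q^3 - 32*q^2 - 96*q) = (q - 1)*(q + 3)*(q^4 + 6*q^3 - 32*q) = (q - 2)*(q - 1)*(q + 3)*(q^3 + 8*q^2 + 16*q) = (q - 2)*(q - 1)*(q + 3)*(q + 4)*(q^2 + 4*q) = q*(q - 2)*(q - 1)*(q + 3)*(q + 4)*(q + 4)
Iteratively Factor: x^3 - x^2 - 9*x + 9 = (x + 3)*(x^2 - 4*x + 3) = (x - 3)*(x + 3)*(x - 1)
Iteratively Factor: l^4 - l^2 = (l)*(l^3 - l) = l^2*(l^2 - 1) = l^2*(l - 1)*(l + 1)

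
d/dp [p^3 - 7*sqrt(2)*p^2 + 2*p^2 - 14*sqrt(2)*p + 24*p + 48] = 3*p^2 - 14*sqrt(2)*p + 4*p - 14*sqrt(2) + 24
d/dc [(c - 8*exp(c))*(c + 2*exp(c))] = -6*c*exp(c) + 2*c - 32*exp(2*c) - 6*exp(c)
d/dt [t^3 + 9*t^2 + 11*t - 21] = 3*t^2 + 18*t + 11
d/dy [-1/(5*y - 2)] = 5/(5*y - 2)^2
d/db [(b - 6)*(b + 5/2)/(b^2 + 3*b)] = (13*b^2 + 60*b + 90)/(2*b^2*(b^2 + 6*b + 9))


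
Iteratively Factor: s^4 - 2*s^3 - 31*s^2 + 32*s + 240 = (s + 4)*(s^3 - 6*s^2 - 7*s + 60) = (s - 5)*(s + 4)*(s^2 - s - 12) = (s - 5)*(s - 4)*(s + 4)*(s + 3)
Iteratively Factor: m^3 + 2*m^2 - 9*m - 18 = (m + 3)*(m^2 - m - 6) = (m - 3)*(m + 3)*(m + 2)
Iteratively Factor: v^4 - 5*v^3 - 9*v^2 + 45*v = (v - 5)*(v^3 - 9*v) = v*(v - 5)*(v^2 - 9) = v*(v - 5)*(v + 3)*(v - 3)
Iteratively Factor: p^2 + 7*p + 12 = (p + 3)*(p + 4)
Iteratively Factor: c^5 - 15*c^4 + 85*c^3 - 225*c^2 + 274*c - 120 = (c - 5)*(c^4 - 10*c^3 + 35*c^2 - 50*c + 24) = (c - 5)*(c - 1)*(c^3 - 9*c^2 + 26*c - 24) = (c - 5)*(c - 3)*(c - 1)*(c^2 - 6*c + 8) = (c - 5)*(c - 3)*(c - 2)*(c - 1)*(c - 4)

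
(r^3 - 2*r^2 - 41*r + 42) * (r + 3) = r^4 + r^3 - 47*r^2 - 81*r + 126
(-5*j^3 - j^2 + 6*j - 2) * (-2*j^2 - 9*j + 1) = 10*j^5 + 47*j^4 - 8*j^3 - 51*j^2 + 24*j - 2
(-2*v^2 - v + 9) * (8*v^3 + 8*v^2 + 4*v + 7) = -16*v^5 - 24*v^4 + 56*v^3 + 54*v^2 + 29*v + 63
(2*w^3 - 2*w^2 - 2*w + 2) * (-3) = -6*w^3 + 6*w^2 + 6*w - 6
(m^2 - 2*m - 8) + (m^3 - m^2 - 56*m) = m^3 - 58*m - 8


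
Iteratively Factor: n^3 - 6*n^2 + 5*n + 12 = (n + 1)*(n^2 - 7*n + 12) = (n - 4)*(n + 1)*(n - 3)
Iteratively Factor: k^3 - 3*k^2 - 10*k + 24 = (k + 3)*(k^2 - 6*k + 8) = (k - 2)*(k + 3)*(k - 4)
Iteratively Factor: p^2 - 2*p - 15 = (p + 3)*(p - 5)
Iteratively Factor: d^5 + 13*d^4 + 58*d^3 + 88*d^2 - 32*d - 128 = (d + 2)*(d^4 + 11*d^3 + 36*d^2 + 16*d - 64) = (d + 2)*(d + 4)*(d^3 + 7*d^2 + 8*d - 16) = (d + 2)*(d + 4)^2*(d^2 + 3*d - 4) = (d + 2)*(d + 4)^3*(d - 1)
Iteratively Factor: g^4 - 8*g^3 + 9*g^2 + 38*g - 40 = (g + 2)*(g^3 - 10*g^2 + 29*g - 20) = (g - 4)*(g + 2)*(g^2 - 6*g + 5) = (g - 4)*(g - 1)*(g + 2)*(g - 5)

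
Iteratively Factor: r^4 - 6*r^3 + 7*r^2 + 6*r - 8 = (r + 1)*(r^3 - 7*r^2 + 14*r - 8) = (r - 1)*(r + 1)*(r^2 - 6*r + 8) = (r - 4)*(r - 1)*(r + 1)*(r - 2)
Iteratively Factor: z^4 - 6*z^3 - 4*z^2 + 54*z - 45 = (z + 3)*(z^3 - 9*z^2 + 23*z - 15) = (z - 1)*(z + 3)*(z^2 - 8*z + 15) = (z - 5)*(z - 1)*(z + 3)*(z - 3)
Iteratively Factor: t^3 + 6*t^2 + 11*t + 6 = (t + 2)*(t^2 + 4*t + 3) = (t + 2)*(t + 3)*(t + 1)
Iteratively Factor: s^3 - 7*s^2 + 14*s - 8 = (s - 1)*(s^2 - 6*s + 8) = (s - 2)*(s - 1)*(s - 4)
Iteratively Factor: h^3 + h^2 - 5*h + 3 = (h - 1)*(h^2 + 2*h - 3) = (h - 1)*(h + 3)*(h - 1)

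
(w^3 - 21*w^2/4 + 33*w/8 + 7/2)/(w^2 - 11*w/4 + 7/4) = (w^2 - 7*w/2 - 2)/(w - 1)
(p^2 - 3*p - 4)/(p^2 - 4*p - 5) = (p - 4)/(p - 5)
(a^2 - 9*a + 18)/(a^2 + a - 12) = (a - 6)/(a + 4)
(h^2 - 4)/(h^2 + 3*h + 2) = (h - 2)/(h + 1)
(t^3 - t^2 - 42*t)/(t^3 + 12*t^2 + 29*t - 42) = t*(t - 7)/(t^2 + 6*t - 7)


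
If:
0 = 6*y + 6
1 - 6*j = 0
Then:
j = 1/6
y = -1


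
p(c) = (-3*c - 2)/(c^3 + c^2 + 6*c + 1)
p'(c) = (-3*c - 2)*(-3*c^2 - 2*c - 6)/(c^3 + c^2 + 6*c + 1)^2 - 3/(c^3 + c^2 + 6*c + 1)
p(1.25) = -0.48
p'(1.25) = 0.28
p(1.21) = -0.49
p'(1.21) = 0.28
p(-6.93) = -0.06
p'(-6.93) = -0.01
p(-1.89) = -0.27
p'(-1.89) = -0.04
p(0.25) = -1.07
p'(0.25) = 1.60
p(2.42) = -0.26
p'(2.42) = 0.12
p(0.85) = -0.61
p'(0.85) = 0.41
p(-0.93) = -0.17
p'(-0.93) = 0.40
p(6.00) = -0.07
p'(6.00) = 0.02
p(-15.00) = -0.01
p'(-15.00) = 0.00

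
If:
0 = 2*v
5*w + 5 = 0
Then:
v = 0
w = -1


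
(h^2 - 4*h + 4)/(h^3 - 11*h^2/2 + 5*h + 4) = 2*(h - 2)/(2*h^2 - 7*h - 4)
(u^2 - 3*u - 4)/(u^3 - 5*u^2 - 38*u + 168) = (u + 1)/(u^2 - u - 42)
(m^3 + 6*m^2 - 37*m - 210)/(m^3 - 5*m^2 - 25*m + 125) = (m^2 + m - 42)/(m^2 - 10*m + 25)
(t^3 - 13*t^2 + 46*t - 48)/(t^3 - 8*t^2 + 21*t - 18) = (t - 8)/(t - 3)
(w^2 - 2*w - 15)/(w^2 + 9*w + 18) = (w - 5)/(w + 6)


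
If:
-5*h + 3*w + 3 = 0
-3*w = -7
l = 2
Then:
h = 2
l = 2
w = 7/3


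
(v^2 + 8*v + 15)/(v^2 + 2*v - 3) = (v + 5)/(v - 1)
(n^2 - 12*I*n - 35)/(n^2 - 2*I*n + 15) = (n - 7*I)/(n + 3*I)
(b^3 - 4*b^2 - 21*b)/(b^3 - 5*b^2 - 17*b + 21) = b/(b - 1)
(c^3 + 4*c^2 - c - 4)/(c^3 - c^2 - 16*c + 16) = (c + 1)/(c - 4)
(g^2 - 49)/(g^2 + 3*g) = (g^2 - 49)/(g*(g + 3))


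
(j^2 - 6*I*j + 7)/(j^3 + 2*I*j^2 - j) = (j - 7*I)/(j*(j + I))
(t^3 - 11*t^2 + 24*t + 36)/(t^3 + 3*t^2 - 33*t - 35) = (t^2 - 12*t + 36)/(t^2 + 2*t - 35)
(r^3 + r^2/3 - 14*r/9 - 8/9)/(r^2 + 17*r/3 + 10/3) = (3*r^2 - r - 4)/(3*(r + 5))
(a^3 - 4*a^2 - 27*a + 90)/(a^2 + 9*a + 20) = (a^2 - 9*a + 18)/(a + 4)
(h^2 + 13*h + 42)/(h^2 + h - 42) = (h + 6)/(h - 6)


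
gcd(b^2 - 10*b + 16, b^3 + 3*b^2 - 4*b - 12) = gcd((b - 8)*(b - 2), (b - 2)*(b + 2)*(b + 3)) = b - 2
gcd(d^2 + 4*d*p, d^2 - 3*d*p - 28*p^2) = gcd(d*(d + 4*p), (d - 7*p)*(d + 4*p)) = d + 4*p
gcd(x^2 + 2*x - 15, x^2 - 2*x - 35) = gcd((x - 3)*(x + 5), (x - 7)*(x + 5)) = x + 5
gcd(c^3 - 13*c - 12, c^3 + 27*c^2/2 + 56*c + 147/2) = c + 3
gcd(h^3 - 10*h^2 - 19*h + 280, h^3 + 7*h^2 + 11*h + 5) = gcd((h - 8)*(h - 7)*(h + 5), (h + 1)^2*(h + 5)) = h + 5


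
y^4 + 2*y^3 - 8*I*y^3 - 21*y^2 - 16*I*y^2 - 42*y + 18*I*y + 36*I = (y + 2)*(y - 3*I)^2*(y - 2*I)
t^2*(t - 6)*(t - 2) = t^4 - 8*t^3 + 12*t^2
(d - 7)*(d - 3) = d^2 - 10*d + 21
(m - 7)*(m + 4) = m^2 - 3*m - 28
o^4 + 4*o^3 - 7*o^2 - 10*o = o*(o - 2)*(o + 1)*(o + 5)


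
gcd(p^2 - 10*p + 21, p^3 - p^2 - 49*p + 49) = p - 7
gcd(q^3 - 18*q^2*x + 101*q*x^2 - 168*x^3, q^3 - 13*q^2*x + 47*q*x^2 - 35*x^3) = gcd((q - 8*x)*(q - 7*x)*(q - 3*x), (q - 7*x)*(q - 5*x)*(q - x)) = -q + 7*x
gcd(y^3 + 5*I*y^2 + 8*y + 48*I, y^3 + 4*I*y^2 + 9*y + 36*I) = y^2 + I*y + 12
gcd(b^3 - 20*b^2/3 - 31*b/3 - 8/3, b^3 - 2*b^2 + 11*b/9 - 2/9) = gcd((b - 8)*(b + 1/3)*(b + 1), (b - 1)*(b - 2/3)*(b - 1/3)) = 1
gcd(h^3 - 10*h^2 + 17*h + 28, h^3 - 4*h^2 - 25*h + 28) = h - 7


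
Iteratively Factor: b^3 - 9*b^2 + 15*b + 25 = (b + 1)*(b^2 - 10*b + 25) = (b - 5)*(b + 1)*(b - 5)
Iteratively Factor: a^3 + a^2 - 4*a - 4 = (a + 2)*(a^2 - a - 2) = (a + 1)*(a + 2)*(a - 2)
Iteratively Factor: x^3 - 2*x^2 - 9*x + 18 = (x - 2)*(x^2 - 9) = (x - 2)*(x + 3)*(x - 3)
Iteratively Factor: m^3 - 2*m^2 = (m)*(m^2 - 2*m) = m^2*(m - 2)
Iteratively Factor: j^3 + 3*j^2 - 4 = (j - 1)*(j^2 + 4*j + 4) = (j - 1)*(j + 2)*(j + 2)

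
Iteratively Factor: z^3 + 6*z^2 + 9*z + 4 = (z + 1)*(z^2 + 5*z + 4) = (z + 1)^2*(z + 4)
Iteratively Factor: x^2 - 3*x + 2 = (x - 2)*(x - 1)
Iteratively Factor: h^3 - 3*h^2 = (h)*(h^2 - 3*h) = h^2*(h - 3)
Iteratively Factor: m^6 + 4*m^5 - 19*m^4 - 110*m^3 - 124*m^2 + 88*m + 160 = (m + 4)*(m^5 - 19*m^3 - 34*m^2 + 12*m + 40) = (m + 2)*(m + 4)*(m^4 - 2*m^3 - 15*m^2 - 4*m + 20) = (m + 2)^2*(m + 4)*(m^3 - 4*m^2 - 7*m + 10) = (m - 5)*(m + 2)^2*(m + 4)*(m^2 + m - 2) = (m - 5)*(m + 2)^3*(m + 4)*(m - 1)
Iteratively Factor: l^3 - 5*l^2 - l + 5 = (l + 1)*(l^2 - 6*l + 5) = (l - 1)*(l + 1)*(l - 5)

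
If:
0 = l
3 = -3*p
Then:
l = 0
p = -1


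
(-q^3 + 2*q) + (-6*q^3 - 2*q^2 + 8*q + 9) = -7*q^3 - 2*q^2 + 10*q + 9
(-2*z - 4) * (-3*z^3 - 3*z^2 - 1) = 6*z^4 + 18*z^3 + 12*z^2 + 2*z + 4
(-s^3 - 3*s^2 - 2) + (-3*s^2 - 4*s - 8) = -s^3 - 6*s^2 - 4*s - 10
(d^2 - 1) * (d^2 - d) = d^4 - d^3 - d^2 + d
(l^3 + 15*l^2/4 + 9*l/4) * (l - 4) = l^4 - l^3/4 - 51*l^2/4 - 9*l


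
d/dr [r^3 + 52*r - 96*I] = 3*r^2 + 52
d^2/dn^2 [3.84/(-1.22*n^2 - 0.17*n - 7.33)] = (11.430912*n^2 + 1.592832*n - 3.84*(2.44*n + 0.17)*(4.88*n + 0.34) + 68.679168)/(1.22*n^2 + 0.17*n + 7.33)^3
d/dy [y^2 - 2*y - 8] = 2*y - 2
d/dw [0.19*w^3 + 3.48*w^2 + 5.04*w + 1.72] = 0.57*w^2 + 6.96*w + 5.04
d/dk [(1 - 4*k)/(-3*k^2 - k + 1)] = (12*k^2 + 4*k - (4*k - 1)*(6*k + 1) - 4)/(3*k^2 + k - 1)^2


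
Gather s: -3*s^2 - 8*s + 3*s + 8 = -3*s^2 - 5*s + 8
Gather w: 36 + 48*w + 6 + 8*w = 56*w + 42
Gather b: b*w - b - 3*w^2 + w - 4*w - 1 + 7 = b*(w - 1) - 3*w^2 - 3*w + 6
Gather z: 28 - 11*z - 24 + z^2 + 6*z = z^2 - 5*z + 4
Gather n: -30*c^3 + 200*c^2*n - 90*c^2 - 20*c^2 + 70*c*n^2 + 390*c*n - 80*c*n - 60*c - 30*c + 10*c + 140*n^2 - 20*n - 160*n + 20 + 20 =-30*c^3 - 110*c^2 - 80*c + n^2*(70*c + 140) + n*(200*c^2 + 310*c - 180) + 40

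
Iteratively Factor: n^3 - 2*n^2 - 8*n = (n + 2)*(n^2 - 4*n) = n*(n + 2)*(n - 4)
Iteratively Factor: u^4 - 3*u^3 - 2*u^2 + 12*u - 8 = (u - 1)*(u^3 - 2*u^2 - 4*u + 8) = (u - 1)*(u + 2)*(u^2 - 4*u + 4) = (u - 2)*(u - 1)*(u + 2)*(u - 2)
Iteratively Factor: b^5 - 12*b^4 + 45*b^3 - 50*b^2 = (b)*(b^4 - 12*b^3 + 45*b^2 - 50*b) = b*(b - 5)*(b^3 - 7*b^2 + 10*b) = b*(b - 5)*(b - 2)*(b^2 - 5*b) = b^2*(b - 5)*(b - 2)*(b - 5)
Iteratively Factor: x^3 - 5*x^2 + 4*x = (x - 1)*(x^2 - 4*x) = x*(x - 1)*(x - 4)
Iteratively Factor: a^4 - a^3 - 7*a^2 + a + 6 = (a + 1)*(a^3 - 2*a^2 - 5*a + 6) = (a - 1)*(a + 1)*(a^2 - a - 6) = (a - 1)*(a + 1)*(a + 2)*(a - 3)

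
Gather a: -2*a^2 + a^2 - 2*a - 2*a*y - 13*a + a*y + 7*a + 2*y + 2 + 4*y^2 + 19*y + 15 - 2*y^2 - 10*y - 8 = -a^2 + a*(-y - 8) + 2*y^2 + 11*y + 9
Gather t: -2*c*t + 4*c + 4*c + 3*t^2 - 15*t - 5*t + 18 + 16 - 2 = 8*c + 3*t^2 + t*(-2*c - 20) + 32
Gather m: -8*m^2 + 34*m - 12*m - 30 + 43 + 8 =-8*m^2 + 22*m + 21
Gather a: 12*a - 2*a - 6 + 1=10*a - 5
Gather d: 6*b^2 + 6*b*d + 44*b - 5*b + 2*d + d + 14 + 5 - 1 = 6*b^2 + 39*b + d*(6*b + 3) + 18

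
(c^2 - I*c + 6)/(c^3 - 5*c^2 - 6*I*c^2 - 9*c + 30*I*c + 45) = (c + 2*I)/(c^2 - c*(5 + 3*I) + 15*I)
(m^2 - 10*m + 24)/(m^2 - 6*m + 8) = (m - 6)/(m - 2)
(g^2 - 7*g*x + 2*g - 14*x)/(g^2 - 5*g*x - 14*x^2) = (g + 2)/(g + 2*x)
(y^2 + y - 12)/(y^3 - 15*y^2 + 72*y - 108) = (y + 4)/(y^2 - 12*y + 36)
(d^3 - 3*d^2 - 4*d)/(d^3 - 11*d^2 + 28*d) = (d + 1)/(d - 7)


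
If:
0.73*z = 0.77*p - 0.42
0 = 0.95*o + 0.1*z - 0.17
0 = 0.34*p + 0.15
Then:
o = 0.29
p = -0.44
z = -1.04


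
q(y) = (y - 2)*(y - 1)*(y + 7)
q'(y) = (y - 2)*(y - 1) + (y - 2)*(y + 7) + (y - 1)*(y + 7) = 3*y^2 + 8*y - 19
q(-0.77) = 30.55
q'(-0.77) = -23.38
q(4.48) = 99.08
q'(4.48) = 77.05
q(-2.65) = 73.83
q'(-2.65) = -19.13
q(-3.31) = 84.45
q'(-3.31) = -12.61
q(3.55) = 41.70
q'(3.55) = 47.21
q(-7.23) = -17.47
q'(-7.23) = 79.98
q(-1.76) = 54.38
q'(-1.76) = -23.79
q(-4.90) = 85.49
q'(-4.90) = 13.83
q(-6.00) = 56.00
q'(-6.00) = 41.00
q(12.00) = 2090.00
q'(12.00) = 509.00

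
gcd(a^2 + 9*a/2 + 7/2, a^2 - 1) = a + 1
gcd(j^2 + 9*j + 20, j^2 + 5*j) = j + 5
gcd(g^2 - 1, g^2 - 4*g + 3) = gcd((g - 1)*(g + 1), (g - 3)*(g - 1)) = g - 1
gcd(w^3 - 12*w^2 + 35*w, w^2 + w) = w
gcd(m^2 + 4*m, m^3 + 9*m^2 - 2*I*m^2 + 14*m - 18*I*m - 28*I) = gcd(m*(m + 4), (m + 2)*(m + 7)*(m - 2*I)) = 1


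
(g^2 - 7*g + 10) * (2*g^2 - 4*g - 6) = 2*g^4 - 18*g^3 + 42*g^2 + 2*g - 60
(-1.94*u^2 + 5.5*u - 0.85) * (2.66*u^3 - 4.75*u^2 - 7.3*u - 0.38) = -5.1604*u^5 + 23.845*u^4 - 14.224*u^3 - 35.3753*u^2 + 4.115*u + 0.323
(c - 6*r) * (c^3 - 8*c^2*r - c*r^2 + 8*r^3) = c^4 - 14*c^3*r + 47*c^2*r^2 + 14*c*r^3 - 48*r^4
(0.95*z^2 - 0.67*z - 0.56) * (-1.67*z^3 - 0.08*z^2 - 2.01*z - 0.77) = -1.5865*z^5 + 1.0429*z^4 - 0.9207*z^3 + 0.66*z^2 + 1.6415*z + 0.4312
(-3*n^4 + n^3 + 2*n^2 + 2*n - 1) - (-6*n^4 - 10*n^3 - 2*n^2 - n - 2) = 3*n^4 + 11*n^3 + 4*n^2 + 3*n + 1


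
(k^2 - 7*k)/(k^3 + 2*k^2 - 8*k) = (k - 7)/(k^2 + 2*k - 8)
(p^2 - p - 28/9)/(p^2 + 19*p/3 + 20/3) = (p - 7/3)/(p + 5)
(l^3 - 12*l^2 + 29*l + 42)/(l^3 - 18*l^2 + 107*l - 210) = (l + 1)/(l - 5)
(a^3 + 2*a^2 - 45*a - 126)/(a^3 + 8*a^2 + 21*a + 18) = (a^2 - a - 42)/(a^2 + 5*a + 6)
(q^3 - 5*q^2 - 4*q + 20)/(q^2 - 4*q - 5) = (q^2 - 4)/(q + 1)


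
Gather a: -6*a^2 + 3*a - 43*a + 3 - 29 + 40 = -6*a^2 - 40*a + 14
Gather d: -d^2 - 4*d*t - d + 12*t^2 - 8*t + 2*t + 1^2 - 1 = -d^2 + d*(-4*t - 1) + 12*t^2 - 6*t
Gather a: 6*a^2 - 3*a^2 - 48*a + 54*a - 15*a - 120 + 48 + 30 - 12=3*a^2 - 9*a - 54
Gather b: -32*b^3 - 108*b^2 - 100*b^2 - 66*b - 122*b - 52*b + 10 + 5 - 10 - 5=-32*b^3 - 208*b^2 - 240*b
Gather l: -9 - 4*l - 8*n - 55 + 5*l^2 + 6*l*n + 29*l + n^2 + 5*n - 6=5*l^2 + l*(6*n + 25) + n^2 - 3*n - 70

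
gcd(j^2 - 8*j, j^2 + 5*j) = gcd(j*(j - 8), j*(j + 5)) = j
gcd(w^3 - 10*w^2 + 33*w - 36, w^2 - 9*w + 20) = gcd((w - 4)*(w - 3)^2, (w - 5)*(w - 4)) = w - 4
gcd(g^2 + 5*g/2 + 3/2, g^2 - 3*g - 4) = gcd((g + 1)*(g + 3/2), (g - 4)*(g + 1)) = g + 1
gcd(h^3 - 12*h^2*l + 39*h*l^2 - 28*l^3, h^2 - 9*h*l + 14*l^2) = h - 7*l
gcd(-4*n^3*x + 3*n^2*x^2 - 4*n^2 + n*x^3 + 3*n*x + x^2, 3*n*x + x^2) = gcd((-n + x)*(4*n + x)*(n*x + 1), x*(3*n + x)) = 1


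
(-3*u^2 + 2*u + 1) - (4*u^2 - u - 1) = -7*u^2 + 3*u + 2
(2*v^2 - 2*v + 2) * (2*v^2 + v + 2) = 4*v^4 - 2*v^3 + 6*v^2 - 2*v + 4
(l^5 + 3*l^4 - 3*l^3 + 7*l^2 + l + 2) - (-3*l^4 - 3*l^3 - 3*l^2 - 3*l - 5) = l^5 + 6*l^4 + 10*l^2 + 4*l + 7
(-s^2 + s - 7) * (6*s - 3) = -6*s^3 + 9*s^2 - 45*s + 21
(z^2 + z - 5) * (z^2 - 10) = z^4 + z^3 - 15*z^2 - 10*z + 50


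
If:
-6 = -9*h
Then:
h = 2/3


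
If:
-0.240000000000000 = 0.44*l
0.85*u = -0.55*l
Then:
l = -0.55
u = 0.35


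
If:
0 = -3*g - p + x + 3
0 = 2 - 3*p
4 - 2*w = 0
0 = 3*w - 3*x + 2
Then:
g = 5/3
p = 2/3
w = 2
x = 8/3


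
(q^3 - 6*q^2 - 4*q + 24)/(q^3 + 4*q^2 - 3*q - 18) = (q^2 - 4*q - 12)/(q^2 + 6*q + 9)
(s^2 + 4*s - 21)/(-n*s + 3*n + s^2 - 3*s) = (s + 7)/(-n + s)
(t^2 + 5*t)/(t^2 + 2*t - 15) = t/(t - 3)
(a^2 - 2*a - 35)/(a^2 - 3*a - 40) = (a - 7)/(a - 8)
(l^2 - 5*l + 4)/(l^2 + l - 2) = (l - 4)/(l + 2)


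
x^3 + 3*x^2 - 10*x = x*(x - 2)*(x + 5)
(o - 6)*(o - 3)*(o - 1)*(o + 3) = o^4 - 7*o^3 - 3*o^2 + 63*o - 54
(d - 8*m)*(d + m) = d^2 - 7*d*m - 8*m^2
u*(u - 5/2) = u^2 - 5*u/2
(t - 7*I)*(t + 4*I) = t^2 - 3*I*t + 28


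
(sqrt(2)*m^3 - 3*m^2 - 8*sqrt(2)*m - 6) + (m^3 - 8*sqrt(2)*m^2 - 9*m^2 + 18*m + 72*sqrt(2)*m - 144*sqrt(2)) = m^3 + sqrt(2)*m^3 - 12*m^2 - 8*sqrt(2)*m^2 + 18*m + 64*sqrt(2)*m - 144*sqrt(2) - 6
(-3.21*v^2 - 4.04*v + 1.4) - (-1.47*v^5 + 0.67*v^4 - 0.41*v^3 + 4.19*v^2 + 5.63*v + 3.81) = 1.47*v^5 - 0.67*v^4 + 0.41*v^3 - 7.4*v^2 - 9.67*v - 2.41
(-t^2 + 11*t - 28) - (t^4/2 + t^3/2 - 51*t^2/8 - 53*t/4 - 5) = -t^4/2 - t^3/2 + 43*t^2/8 + 97*t/4 - 23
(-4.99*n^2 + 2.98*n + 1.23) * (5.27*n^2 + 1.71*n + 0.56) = -26.2973*n^4 + 7.1717*n^3 + 8.7835*n^2 + 3.7721*n + 0.6888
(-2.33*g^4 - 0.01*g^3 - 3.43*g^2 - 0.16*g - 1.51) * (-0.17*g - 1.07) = 0.3961*g^5 + 2.4948*g^4 + 0.5938*g^3 + 3.6973*g^2 + 0.4279*g + 1.6157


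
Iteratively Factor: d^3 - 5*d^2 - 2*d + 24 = (d - 4)*(d^2 - d - 6) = (d - 4)*(d + 2)*(d - 3)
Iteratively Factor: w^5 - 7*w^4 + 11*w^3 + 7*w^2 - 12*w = (w + 1)*(w^4 - 8*w^3 + 19*w^2 - 12*w) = (w - 1)*(w + 1)*(w^3 - 7*w^2 + 12*w) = (w - 3)*(w - 1)*(w + 1)*(w^2 - 4*w) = (w - 4)*(w - 3)*(w - 1)*(w + 1)*(w)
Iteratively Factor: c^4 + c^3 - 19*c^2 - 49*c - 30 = (c + 3)*(c^3 - 2*c^2 - 13*c - 10) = (c + 2)*(c + 3)*(c^2 - 4*c - 5) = (c + 1)*(c + 2)*(c + 3)*(c - 5)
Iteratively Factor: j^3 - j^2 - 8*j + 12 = (j + 3)*(j^2 - 4*j + 4) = (j - 2)*(j + 3)*(j - 2)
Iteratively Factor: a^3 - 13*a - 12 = (a + 1)*(a^2 - a - 12) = (a + 1)*(a + 3)*(a - 4)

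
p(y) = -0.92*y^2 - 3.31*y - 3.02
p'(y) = -1.84*y - 3.31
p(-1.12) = -0.47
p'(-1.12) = -1.25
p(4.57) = -37.36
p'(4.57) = -11.72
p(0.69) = -5.74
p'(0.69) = -4.58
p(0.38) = -4.41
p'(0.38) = -4.01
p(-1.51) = -0.12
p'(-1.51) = -0.53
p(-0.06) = -2.82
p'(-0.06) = -3.20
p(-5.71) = -14.12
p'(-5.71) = 7.20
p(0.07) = -3.26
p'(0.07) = -3.44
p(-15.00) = -160.37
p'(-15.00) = 24.29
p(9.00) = -107.33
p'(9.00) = -19.87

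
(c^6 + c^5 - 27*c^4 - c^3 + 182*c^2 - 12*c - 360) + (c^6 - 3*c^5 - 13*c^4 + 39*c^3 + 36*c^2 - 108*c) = 2*c^6 - 2*c^5 - 40*c^4 + 38*c^3 + 218*c^2 - 120*c - 360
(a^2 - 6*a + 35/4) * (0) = 0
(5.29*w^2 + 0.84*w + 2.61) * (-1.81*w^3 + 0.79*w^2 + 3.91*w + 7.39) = -9.5749*w^5 + 2.6587*w^4 + 16.6234*w^3 + 44.4394*w^2 + 16.4127*w + 19.2879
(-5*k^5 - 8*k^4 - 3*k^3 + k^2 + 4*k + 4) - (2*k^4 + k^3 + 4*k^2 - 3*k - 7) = -5*k^5 - 10*k^4 - 4*k^3 - 3*k^2 + 7*k + 11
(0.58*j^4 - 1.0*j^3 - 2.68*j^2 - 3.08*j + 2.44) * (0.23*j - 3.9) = 0.1334*j^5 - 2.492*j^4 + 3.2836*j^3 + 9.7436*j^2 + 12.5732*j - 9.516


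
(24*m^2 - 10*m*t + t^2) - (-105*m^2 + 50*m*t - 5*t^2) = 129*m^2 - 60*m*t + 6*t^2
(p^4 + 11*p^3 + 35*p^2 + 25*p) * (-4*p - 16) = -4*p^5 - 60*p^4 - 316*p^3 - 660*p^2 - 400*p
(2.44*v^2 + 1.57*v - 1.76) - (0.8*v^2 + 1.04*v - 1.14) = 1.64*v^2 + 0.53*v - 0.62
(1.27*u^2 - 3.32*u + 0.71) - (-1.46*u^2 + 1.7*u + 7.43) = 2.73*u^2 - 5.02*u - 6.72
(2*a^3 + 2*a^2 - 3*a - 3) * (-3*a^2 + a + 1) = -6*a^5 - 4*a^4 + 13*a^3 + 8*a^2 - 6*a - 3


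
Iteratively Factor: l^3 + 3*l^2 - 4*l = (l - 1)*(l^2 + 4*l) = (l - 1)*(l + 4)*(l)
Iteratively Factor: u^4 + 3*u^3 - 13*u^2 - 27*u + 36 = (u + 3)*(u^3 - 13*u + 12) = (u - 3)*(u + 3)*(u^2 + 3*u - 4) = (u - 3)*(u - 1)*(u + 3)*(u + 4)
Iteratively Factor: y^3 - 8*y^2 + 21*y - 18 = (y - 3)*(y^2 - 5*y + 6) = (y - 3)*(y - 2)*(y - 3)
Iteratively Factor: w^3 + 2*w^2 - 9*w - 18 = (w + 2)*(w^2 - 9) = (w + 2)*(w + 3)*(w - 3)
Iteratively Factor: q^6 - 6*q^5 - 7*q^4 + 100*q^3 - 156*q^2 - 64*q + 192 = (q - 4)*(q^5 - 2*q^4 - 15*q^3 + 40*q^2 + 4*q - 48) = (q - 4)*(q + 1)*(q^4 - 3*q^3 - 12*q^2 + 52*q - 48) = (q - 4)*(q + 1)*(q + 4)*(q^3 - 7*q^2 + 16*q - 12) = (q - 4)*(q - 2)*(q + 1)*(q + 4)*(q^2 - 5*q + 6) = (q - 4)*(q - 2)^2*(q + 1)*(q + 4)*(q - 3)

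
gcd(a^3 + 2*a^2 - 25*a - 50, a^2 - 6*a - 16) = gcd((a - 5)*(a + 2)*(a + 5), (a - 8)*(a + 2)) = a + 2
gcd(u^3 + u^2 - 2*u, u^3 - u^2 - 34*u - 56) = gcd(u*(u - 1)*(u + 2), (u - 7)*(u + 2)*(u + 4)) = u + 2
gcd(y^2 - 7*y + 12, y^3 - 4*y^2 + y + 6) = y - 3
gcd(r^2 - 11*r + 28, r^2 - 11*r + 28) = r^2 - 11*r + 28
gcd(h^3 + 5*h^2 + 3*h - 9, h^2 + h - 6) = h + 3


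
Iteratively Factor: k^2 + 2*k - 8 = (k - 2)*(k + 4)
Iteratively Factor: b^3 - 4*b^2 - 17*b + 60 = (b - 5)*(b^2 + b - 12) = (b - 5)*(b - 3)*(b + 4)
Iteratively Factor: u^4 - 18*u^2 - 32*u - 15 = (u + 1)*(u^3 - u^2 - 17*u - 15) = (u + 1)^2*(u^2 - 2*u - 15) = (u + 1)^2*(u + 3)*(u - 5)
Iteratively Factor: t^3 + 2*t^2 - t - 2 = (t - 1)*(t^2 + 3*t + 2) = (t - 1)*(t + 1)*(t + 2)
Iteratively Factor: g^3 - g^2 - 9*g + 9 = (g + 3)*(g^2 - 4*g + 3) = (g - 3)*(g + 3)*(g - 1)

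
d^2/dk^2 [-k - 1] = 0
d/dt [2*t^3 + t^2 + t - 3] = 6*t^2 + 2*t + 1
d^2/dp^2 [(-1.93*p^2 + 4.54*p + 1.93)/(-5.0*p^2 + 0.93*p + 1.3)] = (-209.051*p^3 - 214.23*p^2 - 123.213*p - 10.927394)/(125.0*p^6 - 69.75*p^5 - 84.5265*p^4 + 35.465643*p^3 + 21.97689*p^2 - 4.7151*p - 2.197)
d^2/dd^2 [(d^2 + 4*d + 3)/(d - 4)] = 70/(d^3 - 12*d^2 + 48*d - 64)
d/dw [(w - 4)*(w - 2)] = 2*w - 6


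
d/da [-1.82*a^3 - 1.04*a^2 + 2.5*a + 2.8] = -5.46*a^2 - 2.08*a + 2.5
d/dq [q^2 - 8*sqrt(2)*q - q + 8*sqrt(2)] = 2*q - 8*sqrt(2) - 1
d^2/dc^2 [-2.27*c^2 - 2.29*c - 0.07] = -4.54000000000000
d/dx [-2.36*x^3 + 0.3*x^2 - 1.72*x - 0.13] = -7.08*x^2 + 0.6*x - 1.72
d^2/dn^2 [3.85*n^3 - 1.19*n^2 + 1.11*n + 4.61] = 23.1*n - 2.38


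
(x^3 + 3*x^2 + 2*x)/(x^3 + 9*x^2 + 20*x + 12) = x/(x + 6)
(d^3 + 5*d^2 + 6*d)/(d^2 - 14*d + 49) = d*(d^2 + 5*d + 6)/(d^2 - 14*d + 49)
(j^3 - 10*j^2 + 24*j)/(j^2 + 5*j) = (j^2 - 10*j + 24)/(j + 5)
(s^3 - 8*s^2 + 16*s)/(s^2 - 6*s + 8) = s*(s - 4)/(s - 2)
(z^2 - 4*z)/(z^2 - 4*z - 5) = z*(4 - z)/(-z^2 + 4*z + 5)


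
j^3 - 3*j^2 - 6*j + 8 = (j - 4)*(j - 1)*(j + 2)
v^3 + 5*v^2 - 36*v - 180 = (v - 6)*(v + 5)*(v + 6)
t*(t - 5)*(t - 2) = t^3 - 7*t^2 + 10*t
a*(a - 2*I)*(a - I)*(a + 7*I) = a^4 + 4*I*a^3 + 19*a^2 - 14*I*a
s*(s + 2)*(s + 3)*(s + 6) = s^4 + 11*s^3 + 36*s^2 + 36*s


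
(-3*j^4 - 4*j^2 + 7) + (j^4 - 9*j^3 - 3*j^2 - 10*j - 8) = -2*j^4 - 9*j^3 - 7*j^2 - 10*j - 1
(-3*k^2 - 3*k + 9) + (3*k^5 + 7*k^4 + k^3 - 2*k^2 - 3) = 3*k^5 + 7*k^4 + k^3 - 5*k^2 - 3*k + 6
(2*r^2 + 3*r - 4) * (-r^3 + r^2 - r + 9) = -2*r^5 - r^4 + 5*r^3 + 11*r^2 + 31*r - 36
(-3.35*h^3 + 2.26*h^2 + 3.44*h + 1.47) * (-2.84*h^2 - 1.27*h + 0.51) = 9.514*h^5 - 2.1639*h^4 - 14.3483*h^3 - 7.391*h^2 - 0.1125*h + 0.7497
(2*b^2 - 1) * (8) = 16*b^2 - 8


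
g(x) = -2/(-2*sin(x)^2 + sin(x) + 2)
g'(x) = -2*(4*sin(x)*cos(x) - cos(x))/(-2*sin(x)^2 + sin(x) + 2)^2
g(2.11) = -1.44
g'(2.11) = 1.30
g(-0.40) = -1.53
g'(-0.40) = 2.76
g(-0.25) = -1.23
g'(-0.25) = 1.45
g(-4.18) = -1.45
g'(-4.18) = 1.31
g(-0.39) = -1.50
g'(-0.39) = 2.63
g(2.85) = -0.94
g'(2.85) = 0.06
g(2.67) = -0.98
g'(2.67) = 0.35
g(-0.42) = -1.59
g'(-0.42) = 3.03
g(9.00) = -0.97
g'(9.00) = 0.28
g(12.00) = -2.25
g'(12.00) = 6.74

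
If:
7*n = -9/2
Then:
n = -9/14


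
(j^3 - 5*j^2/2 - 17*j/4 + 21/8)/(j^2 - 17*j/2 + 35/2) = (j^2 + j - 3/4)/(j - 5)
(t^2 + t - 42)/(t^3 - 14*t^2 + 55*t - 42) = (t + 7)/(t^2 - 8*t + 7)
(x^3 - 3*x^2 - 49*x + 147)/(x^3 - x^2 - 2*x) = (-x^3 + 3*x^2 + 49*x - 147)/(x*(-x^2 + x + 2))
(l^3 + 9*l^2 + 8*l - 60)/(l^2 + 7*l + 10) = (l^2 + 4*l - 12)/(l + 2)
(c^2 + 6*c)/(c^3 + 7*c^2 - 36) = c/(c^2 + c - 6)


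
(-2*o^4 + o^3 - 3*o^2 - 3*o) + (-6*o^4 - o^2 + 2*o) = -8*o^4 + o^3 - 4*o^2 - o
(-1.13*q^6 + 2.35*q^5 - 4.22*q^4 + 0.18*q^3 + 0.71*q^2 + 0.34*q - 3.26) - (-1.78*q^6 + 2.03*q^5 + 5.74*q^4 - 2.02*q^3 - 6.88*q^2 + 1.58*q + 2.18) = 0.65*q^6 + 0.32*q^5 - 9.96*q^4 + 2.2*q^3 + 7.59*q^2 - 1.24*q - 5.44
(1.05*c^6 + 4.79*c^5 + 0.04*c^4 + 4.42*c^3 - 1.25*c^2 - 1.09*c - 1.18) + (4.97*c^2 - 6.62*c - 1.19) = 1.05*c^6 + 4.79*c^5 + 0.04*c^4 + 4.42*c^3 + 3.72*c^2 - 7.71*c - 2.37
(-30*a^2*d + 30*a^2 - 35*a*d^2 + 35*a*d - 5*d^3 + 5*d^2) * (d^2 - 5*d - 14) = -30*a^2*d^3 + 180*a^2*d^2 + 270*a^2*d - 420*a^2 - 35*a*d^4 + 210*a*d^3 + 315*a*d^2 - 490*a*d - 5*d^5 + 30*d^4 + 45*d^3 - 70*d^2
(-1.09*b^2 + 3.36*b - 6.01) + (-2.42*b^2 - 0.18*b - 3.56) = -3.51*b^2 + 3.18*b - 9.57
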